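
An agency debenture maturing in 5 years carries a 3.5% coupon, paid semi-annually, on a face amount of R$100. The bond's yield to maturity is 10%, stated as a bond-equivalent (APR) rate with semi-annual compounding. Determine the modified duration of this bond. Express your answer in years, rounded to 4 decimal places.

Periodic yield y = 0.05. First find Macaulay duration:
  t   CF        PV=CF/(1+0.05)^t    t·PV
  1         1.75         1.6667         1.6667
  2         1.75         1.5873         3.1746
  3         1.75         1.5117         4.5351
  4         1.75         1.4397         5.7589
  5         1.75         1.3712         6.8559
  6         1.75         1.3059         7.8353
  7         1.75         1.2437         8.7058
  8         1.75         1.1845         9.4758
  9         1.75         1.1281        10.1526
  10      101.75        62.4657       624.6567
  Σ                     74.9044       682.8174
P = 74.9044; Macaulay duration = 682.8174 / 74.9044 = 9.11586 half-year periods = 4.55793 years.
Modified duration = D_Mac / (1 + y) = 4.55793 / 1.05 = 4.34088 years.

4.3409 years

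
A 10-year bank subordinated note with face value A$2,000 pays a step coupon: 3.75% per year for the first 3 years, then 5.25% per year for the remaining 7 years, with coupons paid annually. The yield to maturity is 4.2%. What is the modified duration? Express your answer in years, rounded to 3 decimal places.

Periodic yield y = 0.042. First find Macaulay duration:
  t   CF        PV=CF/(1+0.042)^t    t·PV
  1        75.00        71.9770        71.9770
  2        75.00        69.0758       138.1516
  3        75.00        66.2915       198.8746
  4       105.00        89.0673       356.2693
  5       105.00        85.4773       427.3864
  6       105.00        82.0319       492.1916
  7       105.00        78.7255       551.0783
  8       105.00        75.5523       604.4182
  9       105.00        72.5070       652.5628
  10    2,105.00     1,395.0023    13,950.0226
  Σ                  2,085.7078    17,442.9324
P = 2,085.7078; Macaulay duration = 17,442.9324 / 2,085.7078 = 8.36308 years.
Modified duration = D_Mac / (1 + y) = 8.36308 / 1.042 = 8.02598 years.

8.026 years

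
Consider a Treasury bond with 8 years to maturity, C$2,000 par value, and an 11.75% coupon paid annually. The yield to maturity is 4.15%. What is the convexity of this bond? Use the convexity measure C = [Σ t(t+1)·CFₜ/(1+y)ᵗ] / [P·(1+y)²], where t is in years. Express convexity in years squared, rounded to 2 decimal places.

With y = 0.0415:
  t   CF        PV=CF/(1+0.0415)^t    t·PV        t(t+1)·PV
  1       235.00       225.6361       225.6361         451.2722
  2       235.00       216.6453       433.2906       1,299.8719
  3       235.00       208.0128       624.0384       2,496.1535
  4       235.00       199.7242       798.8969       3,994.4847
  5       235.00       191.7659       958.8297       5,752.9784
  6       235.00       184.1248     1,104.7486       7,733.2403
  7       235.00       176.7881     1,237.5165       9,900.1316
  8     2,235.00     1,614.3709    12,914.9676     116,234.7082
  Σ                  3,017.0682    18,297.9244     147,862.8409
P = 3,017.0682.
Convexity = Σ t(t+1)·PV / [P·(1+y)²] = 147,862.8409 / (3,017.0682 × 1.084722) = 45.18095.

45.18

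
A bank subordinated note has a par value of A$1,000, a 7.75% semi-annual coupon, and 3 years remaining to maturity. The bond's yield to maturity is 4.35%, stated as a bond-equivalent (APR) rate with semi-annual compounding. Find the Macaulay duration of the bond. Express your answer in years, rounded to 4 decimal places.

Periodic yield y = 0.02175. Discount each cash flow and weight by its period:
  t   CF        PV=CF/(1+0.02175)^t    t·PV
  1        38.75        37.9251        37.9251
  2        38.75        37.1178        74.2356
  3        38.75        36.3277       108.9831
  4        38.75        35.5544       142.2175
  5        38.75        34.7975       173.9877
  6     1,038.75       912.9419     5,477.6516
  Σ                  1,094.6645     6,015.0007
Price P = Σ PV = 1,094.6645.
Macaulay duration = Σ(t·PV) / P = 6,015.0007 / 1,094.6645 = 5.49483 half-year periods.
In years: 5.49483 / 2 = 2.74742 years.

2.7474 years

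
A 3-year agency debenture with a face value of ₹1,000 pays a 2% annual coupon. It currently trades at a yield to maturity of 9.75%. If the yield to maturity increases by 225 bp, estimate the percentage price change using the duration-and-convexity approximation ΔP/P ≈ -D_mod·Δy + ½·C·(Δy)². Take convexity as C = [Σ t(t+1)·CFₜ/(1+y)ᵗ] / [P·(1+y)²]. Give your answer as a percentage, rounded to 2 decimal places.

-5.77%

With y = 0.0975:
  t   CF        PV=CF/(1+0.0975)^t    t·PV        t(t+1)·PV
  1        20.00        18.2232        18.2232          36.4465
  2        20.00        16.6043        33.2086          99.6259
  3     1,020.00       771.5900     2,314.7700       9,259.0799
  Σ                    806.4175     2,366.2018       9,395.1522
P = 806.4175; D_Mac = 2.93421 yrs; D_mod = 2.67354 yrs; C = 9.67241.
Duration effect: -2.67354 × (+0.0225) = -0.060155
Convexity effect: 0.5 × 9.67241 × (0.0225)² = +0.0024483
ΔP/P ≈ -0.060155 + 0.0024483 = -0.057706 = -5.7706%.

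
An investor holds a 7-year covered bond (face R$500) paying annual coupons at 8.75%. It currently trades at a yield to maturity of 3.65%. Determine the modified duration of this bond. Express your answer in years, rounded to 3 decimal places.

5.522 years

Periodic yield y = 0.0365. First find Macaulay duration:
  t   CF        PV=CF/(1+0.0365)^t    t·PV
  1        43.75        42.2094        42.2094
  2        43.75        40.7230        81.4459
  3        43.75        39.2889       117.8668
  4        43.75        37.9054       151.6215
  5        43.75        36.5706       182.8528
  6        43.75        35.2827       211.6964
  7       543.75       423.0718     2,961.5029
  Σ                    655.0518     3,749.1957
P = 655.0518; Macaulay duration = 3,749.1957 / 655.0518 = 5.72351 years.
Modified duration = D_Mac / (1 + y) = 5.72351 / 1.0365 = 5.52196 years.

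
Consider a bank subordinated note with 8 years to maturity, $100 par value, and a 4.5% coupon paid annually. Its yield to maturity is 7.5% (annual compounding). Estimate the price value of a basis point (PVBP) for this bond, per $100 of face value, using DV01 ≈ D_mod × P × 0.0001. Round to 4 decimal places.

Periodic yield y = 0.075.
  t   CF        PV=CF/(1+0.075)^t    t·PV
  1         4.50         4.1860         4.1860
  2         4.50         3.8940         7.7880
  3         4.50         3.6223        10.8670
  4         4.50         3.3696        13.4784
  5         4.50         3.1345        15.6726
  6         4.50         2.9158        17.4950
  7         4.50         2.7124        18.9868
  8       104.50        58.5934       468.7471
  Σ                     82.4281       557.2208
P = 82.4281; D_Mac = 6.76008 yrs; D_mod = 6.28845 yrs.
DV01 ≈ 6.28845 × 82.4281 × 0.0001 = 0.051834.

$0.0518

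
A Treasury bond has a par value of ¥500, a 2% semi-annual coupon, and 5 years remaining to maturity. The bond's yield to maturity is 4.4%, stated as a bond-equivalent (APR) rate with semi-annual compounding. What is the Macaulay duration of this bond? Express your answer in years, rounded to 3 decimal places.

Periodic yield y = 0.022. Discount each cash flow and weight by its period:
  t   CF        PV=CF/(1+0.022)^t    t·PV
  1         5.00         4.8924         4.8924
  2         5.00         4.7871         9.5741
  3         5.00         4.6840        14.0520
  4         5.00         4.5832        18.3327
  5         5.00         4.4845        22.4226
  6         5.00         4.3880        26.3279
  7         5.00         4.2935        30.0547
  8         5.00         4.2011        33.6088
  9         5.00         4.1107        36.9960
  10      505.00       406.2398     4,062.3975
  Σ                    446.6641     4,258.6586
Price P = Σ PV = 446.6641.
Macaulay duration = Σ(t·PV) / P = 4,258.6586 / 446.6641 = 9.53436 half-year periods.
In years: 9.53436 / 2 = 4.76718 years.

4.767 years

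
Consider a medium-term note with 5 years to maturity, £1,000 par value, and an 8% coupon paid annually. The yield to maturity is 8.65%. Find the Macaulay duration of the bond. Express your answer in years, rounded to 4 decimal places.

Periodic yield y = 0.0865. Discount each cash flow and weight by its year:
  t   CF        PV=CF/(1+0.0865)^t    t·PV
  1        80.00        73.6309        73.6309
  2        80.00        67.7689       135.5378
  3        80.00        62.3736       187.1208
  4        80.00        57.4078       229.6313
  5     1,080.00       713.3047     3,566.5236
  Σ                    974.4860     4,192.4445
Price P = Σ PV = 974.4860.
Macaulay duration = Σ(t·PV) / P = 4,192.4445 / 974.4860 = 4.30221 years.

4.3022 years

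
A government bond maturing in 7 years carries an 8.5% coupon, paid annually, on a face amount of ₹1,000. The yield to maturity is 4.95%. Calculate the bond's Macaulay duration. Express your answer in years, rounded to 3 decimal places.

Periodic yield y = 0.0495. Discount each cash flow and weight by its year:
  t   CF        PV=CF/(1+0.0495)^t    t·PV
  1        85.00        80.9909        80.9909
  2        85.00        77.1710       154.3420
  3        85.00        73.5312       220.5936
  4        85.00        70.0631       280.2523
  5        85.00        66.7585       333.7926
  6        85.00        63.6098       381.6590
  7     1,085.00       773.6644     5,415.6511
  Σ                  1,205.7890     6,867.2815
Price P = Σ PV = 1,205.7890.
Macaulay duration = Σ(t·PV) / P = 6,867.2815 / 1,205.7890 = 5.69526 years.

5.695 years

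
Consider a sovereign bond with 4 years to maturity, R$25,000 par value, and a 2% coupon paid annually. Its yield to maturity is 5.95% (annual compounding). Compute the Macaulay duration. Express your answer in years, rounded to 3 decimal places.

Periodic yield y = 0.0595. Discount each cash flow and weight by its year:
  t   CF        PV=CF/(1+0.0595)^t    t·PV
  1       500.00       471.9207       471.9207
  2       500.00       445.4183       890.8367
  3       500.00       420.4043     1,261.2128
  4    25,500.00    20,236.5436    80,946.1743
  Σ                 21,574.2869    83,570.1444
Price P = Σ PV = 21,574.2869.
Macaulay duration = Σ(t·PV) / P = 83,570.1444 / 21,574.2869 = 3.87360 years.

3.874 years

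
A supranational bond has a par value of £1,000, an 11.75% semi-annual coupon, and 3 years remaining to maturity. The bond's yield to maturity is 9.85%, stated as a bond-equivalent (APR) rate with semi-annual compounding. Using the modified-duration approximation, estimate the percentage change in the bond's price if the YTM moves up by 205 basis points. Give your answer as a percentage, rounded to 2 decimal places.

-5.13%

Periodic yield y = 0.04925. Modified duration first:
  t   CF        PV=CF/(1+0.04925)^t    t·PV
  1        58.75        55.9924        55.9924
  2        58.75        53.3642       106.7284
  3        58.75        50.8594       152.5781
  4        58.75        48.4721       193.8885
  5        58.75        46.1969       230.9846
  6     1,058.75       793.4500     4,760.6999
  Σ                  1,048.3349     5,500.8718
P = 1,048.3349; D_Mac = 5.24725 half-year periods = 2.62362 yrs; D_mod = 2.62362/(1+0.04925) = 2.50047 yrs.
ΔP/P ≈ -D_mod · Δy = -2.50047 × (+0.0205) = -0.051260 = -5.1260%.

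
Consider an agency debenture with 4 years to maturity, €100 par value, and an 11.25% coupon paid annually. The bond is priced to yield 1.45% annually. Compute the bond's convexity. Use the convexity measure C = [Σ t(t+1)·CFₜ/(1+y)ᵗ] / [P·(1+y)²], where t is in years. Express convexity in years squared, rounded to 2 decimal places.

16.34

With y = 0.0145:
  t   CF        PV=CF/(1+0.0145)^t    t·PV        t(t+1)·PV
  1        11.25        11.0892        11.0892          22.1784
  2        11.25        10.9307        21.8614          65.5843
  3        11.25        10.7745        32.3234         129.2938
  4       111.25       105.0248       420.0992       2,100.4958
  Σ                    137.8192       485.3732       2,317.5522
P = 137.8192.
Convexity = Σ t(t+1)·PV / [P·(1+y)²] = 2,317.5522 / (137.8192 × 1.029210) = 16.33863.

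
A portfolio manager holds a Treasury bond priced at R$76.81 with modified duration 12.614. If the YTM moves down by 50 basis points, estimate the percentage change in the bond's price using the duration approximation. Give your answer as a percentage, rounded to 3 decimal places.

Duration approximation: ΔP/P ≈ -D_mod · Δy = -12.614 × (-0.005) = +0.063070.
As a percentage: +6.3070%.

+6.307%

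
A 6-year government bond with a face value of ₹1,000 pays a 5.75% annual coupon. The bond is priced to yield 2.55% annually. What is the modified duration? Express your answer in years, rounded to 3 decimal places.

Periodic yield y = 0.0255. First find Macaulay duration:
  t   CF        PV=CF/(1+0.0255)^t    t·PV
  1        57.50        56.0702        56.0702
  2        57.50        54.6760       109.3519
  3        57.50        53.3164       159.9492
  4        57.50        51.9906       207.9626
  5        57.50        50.6978       253.4892
  6     1,057.50       909.2146     5,455.2874
  Σ                  1,175.9656     6,242.1106
P = 1,175.9656; Macaulay duration = 6,242.1106 / 1,175.9656 = 5.30807 years.
Modified duration = D_Mac / (1 + y) = 5.30807 / 1.0255 = 5.17608 years.

5.176 years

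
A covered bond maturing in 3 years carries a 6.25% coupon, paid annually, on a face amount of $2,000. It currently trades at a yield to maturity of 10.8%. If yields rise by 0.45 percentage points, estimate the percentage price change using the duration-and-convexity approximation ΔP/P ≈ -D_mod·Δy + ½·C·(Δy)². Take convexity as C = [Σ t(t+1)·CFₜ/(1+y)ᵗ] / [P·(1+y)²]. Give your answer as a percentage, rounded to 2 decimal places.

-1.13%

With y = 0.108:
  t   CF        PV=CF/(1+0.108)^t    t·PV        t(t+1)·PV
  1       125.00       112.8159       112.8159         225.6318
  2       125.00       101.8194       203.6388         610.9163
  3     2,125.00     1,562.2109     4,686.6326      18,746.5303
  Σ                  1,776.8461     5,003.0873      19,583.0785
P = 1,776.8461; D_Mac = 2.81571 yrs; D_mod = 2.54126 yrs; C = 8.97742.
Duration effect: -2.54126 × (+0.0045) = -0.011436
Convexity effect: 0.5 × 8.97742 × (0.0045)² = +0.0000909
ΔP/P ≈ -0.011436 + 0.0000909 = -0.011345 = -1.1345%.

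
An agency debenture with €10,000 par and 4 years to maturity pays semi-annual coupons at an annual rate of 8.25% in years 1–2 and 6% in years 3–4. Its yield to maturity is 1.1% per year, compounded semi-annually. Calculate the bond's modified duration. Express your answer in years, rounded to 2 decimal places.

Periodic yield y = 0.0055. First find Macaulay duration:
  t   CF        PV=CF/(1+0.0055)^t    t·PV
  1       412.50       410.2437       410.2437
  2       412.50       407.9997       815.9993
  3       412.50       405.7679     1,217.3038
  4       412.50       403.5484     1,614.1937
  5       300.00       291.8844     1,459.4220
  6       300.00       290.2878     1,741.7269
  7       300.00       288.7000     2,020.8998
  8    10,300.00     9,857.8141    78,862.5130
  Σ                 12,356.2460    88,142.3021
P = 12,356.2460; Macaulay duration = 88,142.3021 / 12,356.2460 = 7.13342 half-year periods = 3.56671 years.
Modified duration = D_Mac / (1 + y) = 3.56671 / 1.0055 = 3.54720 years.

3.55 years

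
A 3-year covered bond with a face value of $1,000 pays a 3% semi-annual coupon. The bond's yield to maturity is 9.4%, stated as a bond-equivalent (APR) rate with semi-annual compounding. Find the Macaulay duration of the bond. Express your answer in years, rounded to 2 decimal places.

Periodic yield y = 0.047. Discount each cash flow and weight by its period:
  t   CF        PV=CF/(1+0.047)^t    t·PV
  1        15.00        14.3266        14.3266
  2        15.00        13.6835        27.3670
  3        15.00        13.0693        39.2078
  4        15.00        12.4826        49.9303
  5        15.00        11.9222        59.6112
  6     1,015.00       770.5236     4,623.1417
  Σ                    836.0079     4,813.5847
Price P = Σ PV = 836.0079.
Macaulay duration = Σ(t·PV) / P = 4,813.5847 / 836.0079 = 5.75782 half-year periods.
In years: 5.75782 / 2 = 2.87891 years.

2.88 years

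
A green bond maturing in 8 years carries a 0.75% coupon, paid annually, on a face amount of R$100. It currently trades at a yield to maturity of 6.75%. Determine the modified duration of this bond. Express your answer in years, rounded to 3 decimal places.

7.239 years

Periodic yield y = 0.0675. First find Macaulay duration:
  t   CF        PV=CF/(1+0.0675)^t    t·PV
  1         0.75         0.7026         0.7026
  2         0.75         0.6582         1.3163
  3         0.75         0.6165         1.8496
  4         0.75         0.5776         2.3102
  5         0.75         0.5410         2.7052
  6         0.75         0.5068         3.0409
  7         0.75         0.4748         3.3234
  8       100.75        59.7451       477.9605
  Σ                     63.8225       493.2086
P = 63.8225; Macaulay duration = 493.2086 / 63.8225 = 7.72782 years.
Modified duration = D_Mac / (1 + y) = 7.72782 / 1.0675 = 7.23917 years.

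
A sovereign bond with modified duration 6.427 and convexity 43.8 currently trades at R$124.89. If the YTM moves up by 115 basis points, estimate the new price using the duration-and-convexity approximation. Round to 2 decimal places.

R$116.02

Duration effect: -D_mod·Δy = -6.427 × (+0.0115) = -0.0739105
Convexity effect: ½·C·(Δy)² = 0.5 × 43.8 × (0.0115)² = +0.002896275
ΔP/P ≈ -0.0739105 + 0.002896275 = -0.071014225
New price ≈ 124.89 × (1 - 0.071014225) = 116.02103343975.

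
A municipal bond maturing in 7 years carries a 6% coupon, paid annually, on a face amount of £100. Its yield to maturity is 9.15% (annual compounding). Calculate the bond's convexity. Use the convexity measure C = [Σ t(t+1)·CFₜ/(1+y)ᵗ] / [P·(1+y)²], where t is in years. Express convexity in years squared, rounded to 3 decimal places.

With y = 0.0915:
  t   CF        PV=CF/(1+0.0915)^t    t·PV        t(t+1)·PV
  1         6.00         5.4970         5.4970          10.9940
  2         6.00         5.0362        10.0724          30.2173
  3         6.00         4.6140        13.8421          55.3683
  4         6.00         4.2272        16.9089          84.5447
  5         6.00         3.8729        19.3643         116.1860
  6         6.00         3.5482        21.2892         149.0246
  7       106.00        57.4301       402.0108       3,216.0864
  Σ                     84.2257       488.9848       3,662.4214
P = 84.2257.
Convexity = Σ t(t+1)·PV / [P·(1+y)²] = 3,662.4214 / (84.2257 × 1.191372) = 36.49861.

36.499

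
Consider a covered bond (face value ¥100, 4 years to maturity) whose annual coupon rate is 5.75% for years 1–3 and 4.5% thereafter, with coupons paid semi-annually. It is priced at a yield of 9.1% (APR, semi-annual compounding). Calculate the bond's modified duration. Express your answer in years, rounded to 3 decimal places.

3.445 years

Periodic yield y = 0.0455. First find Macaulay duration:
  t   CF        PV=CF/(1+0.0455)^t    t·PV
  1        2.875         2.7499         2.7499
  2        2.875         2.6302         5.2604
  3        2.875         2.5157         7.5472
  4        2.875         2.4063         9.6250
  5        2.875         2.3015        11.5077
  6        2.875         2.2014        13.2082
  7        2.250         1.6478        11.5349
  8      102.250        71.6261       573.0084
  Σ                     88.0789       634.4417
P = 88.0789; Macaulay duration = 634.4417 / 88.0789 = 7.20311 half-year periods = 3.60155 years.
Modified duration = D_Mac / (1 + y) = 3.60155 / 1.0455 = 3.44482 years.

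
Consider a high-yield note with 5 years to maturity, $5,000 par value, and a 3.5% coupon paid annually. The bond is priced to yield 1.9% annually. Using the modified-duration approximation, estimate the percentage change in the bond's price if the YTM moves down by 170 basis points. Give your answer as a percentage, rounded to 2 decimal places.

Periodic yield y = 0.019. Modified duration first:
  t   CF        PV=CF/(1+0.019)^t    t·PV
  1       175.00       171.7370       171.7370
  2       175.00       168.5348       337.0697
  3       175.00       165.3924       496.1771
  4       175.00       162.3085       649.2341
  5     5,175.00     4,710.2009    23,551.0047
  Σ                  5,378.1737    25,205.2225
P = 5,378.1737; D_Mac = 4.68658 yrs; D_mod = 4.68658/(1+0.019) = 4.59919 yrs.
ΔP/P ≈ -D_mod · Δy = -4.59919 × (-0.017) = +0.078186 = +7.8186%.

+7.82%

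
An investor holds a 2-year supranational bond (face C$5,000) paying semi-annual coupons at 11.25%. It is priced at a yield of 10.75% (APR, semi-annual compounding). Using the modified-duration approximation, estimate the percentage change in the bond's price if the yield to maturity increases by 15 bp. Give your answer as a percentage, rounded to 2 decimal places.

-0.26%

Periodic yield y = 0.05375. Modified duration first:
  t   CF        PV=CF/(1+0.05375)^t    t·PV
  1       281.25       266.9039       266.9039
  2       281.25       253.2896       506.5792
  3       281.25       240.3697       721.1092
  4     5,281.25     4,283.3777    17,133.5110
  Σ                  5,043.9410    18,628.1033
P = 5,043.9410; D_Mac = 3.69316 half-year periods = 1.84658 yrs; D_mod = 1.84658/(1+0.05375) = 1.75239 yrs.
ΔP/P ≈ -D_mod · Δy = -1.75239 × (+0.0015) = -0.002629 = -0.2629%.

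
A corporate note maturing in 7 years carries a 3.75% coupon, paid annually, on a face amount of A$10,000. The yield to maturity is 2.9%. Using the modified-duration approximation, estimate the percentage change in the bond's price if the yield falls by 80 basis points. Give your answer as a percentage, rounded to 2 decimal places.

Periodic yield y = 0.029. Modified duration first:
  t   CF        PV=CF/(1+0.029)^t    t·PV
  1       375.00       364.4315       364.4315
  2       375.00       354.1608       708.3216
  3       375.00       344.1796     1,032.5388
  4       375.00       334.4797     1,337.9188
  5       375.00       325.0532     1,625.2658
  6       375.00       315.8923     1,895.3537
  7    10,375.00     8,493.3786    59,453.6500
  Σ                 10,531.5756    66,417.4803
P = 10,531.5756; D_Mac = 6.30651 yrs; D_mod = 6.30651/(1+0.029) = 6.12877 yrs.
ΔP/P ≈ -D_mod · Δy = -6.12877 × (-0.008) = +0.049030 = +4.9030%.

+4.90%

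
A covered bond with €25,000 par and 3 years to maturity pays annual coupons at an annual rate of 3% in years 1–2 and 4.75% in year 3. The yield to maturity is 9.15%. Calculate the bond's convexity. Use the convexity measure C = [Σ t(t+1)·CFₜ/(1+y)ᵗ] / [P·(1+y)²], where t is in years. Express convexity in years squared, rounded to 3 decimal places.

9.656

With y = 0.0915:
  t   CF        PV=CF/(1+0.0915)^t    t·PV        t(t+1)·PV
  1       750.00       687.1278       687.1278       1,374.2556
  2       750.00       629.5262     1,259.0523       3,777.1570
  3    26,187.50    20,138.3006    60,414.9019     241,659.6077
  Σ                 21,454.9546    62,361.0821     246,811.0203
P = 21,454.9546.
Convexity = Σ t(t+1)·PV / [P·(1+y)²] = 246,811.0203 / (21,454.9546 × 1.191372) = 9.65583.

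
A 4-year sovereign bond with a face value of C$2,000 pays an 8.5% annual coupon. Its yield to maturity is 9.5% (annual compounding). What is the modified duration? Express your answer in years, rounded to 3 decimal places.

3.238 years

Periodic yield y = 0.095. First find Macaulay duration:
  t   CF        PV=CF/(1+0.095)^t    t·PV
  1       170.00       155.2511       155.2511
  2       170.00       141.7819       283.5637
  3       170.00       129.4812       388.4435
  4     2,170.00     1,509.3962     6,037.5849
  Σ                  1,935.9104     6,864.8432
P = 1,935.9104; Macaulay duration = 6,864.8432 / 1,935.9104 = 3.54605 years.
Modified duration = D_Mac / (1 + y) = 3.54605 / 1.095 = 3.23841 years.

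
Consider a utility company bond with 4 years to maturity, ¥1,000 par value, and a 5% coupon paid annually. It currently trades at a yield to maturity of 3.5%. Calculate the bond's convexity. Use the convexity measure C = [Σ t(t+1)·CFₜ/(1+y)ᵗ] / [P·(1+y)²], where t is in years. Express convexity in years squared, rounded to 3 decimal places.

17.003

With y = 0.035:
  t   CF        PV=CF/(1+0.035)^t    t·PV        t(t+1)·PV
  1        50.00        48.3092        48.3092          96.6184
  2        50.00        46.6755        93.3511         280.0532
  3        50.00        45.0971       135.2914         541.1656
  4     1,050.00       915.0143     3,660.0574      18,300.2868
  Σ                  1,055.0962     3,937.0090      19,218.1240
P = 1,055.0962.
Convexity = Σ t(t+1)·PV / [P·(1+y)²] = 19,218.1240 / (1,055.0962 × 1.071225) = 17.00350.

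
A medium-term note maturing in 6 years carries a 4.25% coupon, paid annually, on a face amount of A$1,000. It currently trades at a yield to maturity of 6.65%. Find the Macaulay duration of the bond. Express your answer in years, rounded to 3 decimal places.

5.378 years

Periodic yield y = 0.0665. Discount each cash flow and weight by its year:
  t   CF        PV=CF/(1+0.0665)^t    t·PV
  1        42.50        39.8500        39.8500
  2        42.50        37.3652        74.7304
  3        42.50        35.0353       105.1060
  4        42.50        32.8508       131.4031
  5        42.50        30.8024       154.0120
  6     1,042.50       708.4528     4,250.7166
  Σ                    884.3565     4,755.8181
Price P = Σ PV = 884.3565.
Macaulay duration = Σ(t·PV) / P = 4,755.8181 / 884.3565 = 5.37772 years.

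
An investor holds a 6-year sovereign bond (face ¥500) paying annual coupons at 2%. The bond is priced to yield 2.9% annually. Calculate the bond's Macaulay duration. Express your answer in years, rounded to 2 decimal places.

Periodic yield y = 0.029. Discount each cash flow and weight by its year:
  t   CF        PV=CF/(1+0.029)^t    t·PV
  1        10.00         9.7182         9.7182
  2        10.00         9.4443        18.8886
  3        10.00         9.1781        27.5344
  4        10.00         8.9195        35.6778
  5        10.00         8.6681        43.3404
  6       510.00       429.6135     2,577.6810
  Σ                    475.5416     2,712.8404
Price P = Σ PV = 475.5416.
Macaulay duration = Σ(t·PV) / P = 2,712.8404 / 475.5416 = 5.70474 years.

5.70 years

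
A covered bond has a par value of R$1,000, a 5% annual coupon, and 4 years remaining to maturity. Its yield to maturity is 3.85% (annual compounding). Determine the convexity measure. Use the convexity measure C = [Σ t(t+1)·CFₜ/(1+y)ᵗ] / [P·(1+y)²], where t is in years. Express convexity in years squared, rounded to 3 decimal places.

With y = 0.0385:
  t   CF        PV=CF/(1+0.0385)^t    t·PV        t(t+1)·PV
  1        50.00        48.1464        48.1464          96.2927
  2        50.00        46.3614        92.7229         278.1687
  3        50.00        44.6427       133.9281         535.7125
  4     1,050.00       902.7413     3,610.9651      18,054.8253
  Σ                  1,041.8918     3,885.7624      18,964.9992
P = 1,041.8918.
Convexity = Σ t(t+1)·PV / [P·(1+y)²] = 18,964.9992 / (1,041.8918 × 1.078482) = 16.87785.

16.878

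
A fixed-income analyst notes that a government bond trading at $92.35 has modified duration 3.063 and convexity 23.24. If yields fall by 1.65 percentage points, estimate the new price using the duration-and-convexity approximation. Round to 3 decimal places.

$97.309

Duration effect: -D_mod·Δy = -3.063 × (-0.0165) = +0.0505395
Convexity effect: ½·C·(Δy)² = 0.5 × 23.24 × (-0.0165)² = +0.003163545
ΔP/P ≈ +0.0505395 + 0.003163545 = +0.053703045
New price ≈ 92.35 × (1 + 0.053703045) = 97.30947620575.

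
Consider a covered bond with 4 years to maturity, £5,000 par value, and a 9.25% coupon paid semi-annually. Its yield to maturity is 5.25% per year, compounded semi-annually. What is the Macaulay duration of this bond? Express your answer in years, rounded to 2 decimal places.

Periodic yield y = 0.02625. Discount each cash flow and weight by its period:
  t   CF        PV=CF/(1+0.02625)^t    t·PV
  1       231.25       225.3350       225.3350
  2       231.25       219.5712       439.1424
  3       231.25       213.9549       641.8647
  4       231.25       208.4822       833.9290
  5       231.25       203.1496     1,015.7478
  6       231.25       197.9533     1,187.7197
  7       231.25       192.8899     1,350.2295
  8     5,231.25     4,251.8713    34,014.9707
  Σ                  5,713.2074    39,708.9388
Price P = Σ PV = 5,713.2074.
Macaulay duration = Σ(t·PV) / P = 39,708.9388 / 5,713.2074 = 6.95038 half-year periods.
In years: 6.95038 / 2 = 3.47519 years.

3.48 years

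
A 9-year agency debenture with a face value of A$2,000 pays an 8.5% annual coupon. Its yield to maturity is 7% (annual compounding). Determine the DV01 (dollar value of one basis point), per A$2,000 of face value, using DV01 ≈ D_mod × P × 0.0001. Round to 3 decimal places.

Periodic yield y = 0.07.
  t   CF        PV=CF/(1+0.07)^t    t·PV
  1       170.00       158.8785       158.8785
  2       170.00       148.4846       296.9692
  3       170.00       138.7706       416.3119
  4       170.00       129.6922       518.7687
  5       170.00       121.2077       606.0383
  6       170.00       113.2782       679.6691
  7       170.00       105.8675       741.0722
  8       170.00        98.9415       791.5324
  9     2,170.00     1,180.3362    10,623.0260
  Σ                  2,195.4570    14,832.2662
P = 2,195.4570; D_Mac = 6.75589 yrs; D_mod = 6.31392 yrs.
DV01 ≈ 6.31392 × 2,195.4570 × 0.0001 = 1.386193.

A$1.386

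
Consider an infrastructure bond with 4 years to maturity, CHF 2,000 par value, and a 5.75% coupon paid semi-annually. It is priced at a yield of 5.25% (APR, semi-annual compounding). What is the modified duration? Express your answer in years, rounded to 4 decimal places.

3.5408 years

Periodic yield y = 0.02625. First find Macaulay duration:
  t   CF        PV=CF/(1+0.02625)^t    t·PV
  1        57.50        56.0292        56.0292
  2        57.50        54.5961       109.1922
  3        57.50        53.1996       159.5988
  4        57.50        51.8388       207.3553
  5        57.50        50.5129       252.5643
  6        57.50        49.2208       295.3249
  7        57.50        47.9618       335.7327
  8     2,057.50     1,672.3011    13,378.4090
  Σ                  2,035.6604    14,794.2065
P = 2,035.6604; Macaulay duration = 14,794.2065 / 2,035.6604 = 7.26752 half-year periods = 3.63376 years.
Modified duration = D_Mac / (1 + y) = 3.63376 / 1.02625 = 3.54081 years.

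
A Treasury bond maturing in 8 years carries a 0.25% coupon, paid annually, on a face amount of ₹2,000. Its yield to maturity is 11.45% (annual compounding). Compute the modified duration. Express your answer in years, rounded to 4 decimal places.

Periodic yield y = 0.1145. First find Macaulay duration:
  t   CF        PV=CF/(1+0.1145)^t    t·PV
  1         5.00         4.4863         4.4863
  2         5.00         4.0254         8.0508
  3         5.00         3.6119        10.8356
  4         5.00         3.2408        12.9631
  5         5.00         2.9078        14.5392
  6         5.00         2.6091        15.6546
  7         5.00         2.3410        16.3873
  8     2,005.00       842.3136     6,738.5085
  Σ                    865.5359     6,821.4254
P = 865.5359; Macaulay duration = 6,821.4254 / 865.5359 = 7.88116 years.
Modified duration = D_Mac / (1 + y) = 7.88116 / 1.1145 = 7.07147 years.

7.0715 years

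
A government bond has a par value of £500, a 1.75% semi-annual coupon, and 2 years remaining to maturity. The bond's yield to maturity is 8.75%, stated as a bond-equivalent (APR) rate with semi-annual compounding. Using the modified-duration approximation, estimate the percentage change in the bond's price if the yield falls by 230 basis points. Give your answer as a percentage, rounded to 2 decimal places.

+4.35%

Periodic yield y = 0.04375. Modified duration first:
  t   CF        PV=CF/(1+0.04375)^t    t·PV
  1        4.375         4.1916         4.1916
  2        4.375         4.0159         8.0318
  3        4.375         3.8476        11.5428
  4      504.375       424.9791     1,699.9165
  Σ                    437.0343     1,723.6827
P = 437.0343; D_Mac = 3.94404 half-year periods = 1.97202 yrs; D_mod = 1.97202/(1+0.04375) = 1.88936 yrs.
ΔP/P ≈ -D_mod · Δy = -1.88936 × (-0.023) = +0.043455 = +4.3455%.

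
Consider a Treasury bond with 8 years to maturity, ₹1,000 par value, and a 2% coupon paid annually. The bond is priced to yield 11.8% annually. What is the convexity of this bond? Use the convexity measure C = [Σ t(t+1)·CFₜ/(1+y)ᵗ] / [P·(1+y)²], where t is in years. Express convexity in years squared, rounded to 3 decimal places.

With y = 0.118:
  t   CF        PV=CF/(1+0.118)^t    t·PV        t(t+1)·PV
  1        20.00        17.8891        17.8891          35.7782
  2        20.00        16.0010        32.0019          96.0058
  3        20.00        14.3121        42.9364         171.7457
  4        20.00        12.8016        51.2062         256.0311
  5        20.00        11.4504        57.2520         343.5123
  6        20.00        10.2419        61.4512         430.1585
  7        20.00         9.1609        64.1262         513.0095
  8     1,020.00       417.8936     3,343.1490      30,088.3408
  Σ                    509.7505     3,670.0121      31,934.5818
P = 509.7505.
Convexity = Σ t(t+1)·PV / [P·(1+y)²] = 31,934.5818 / (509.7505 × 1.249924) = 50.12102.

50.121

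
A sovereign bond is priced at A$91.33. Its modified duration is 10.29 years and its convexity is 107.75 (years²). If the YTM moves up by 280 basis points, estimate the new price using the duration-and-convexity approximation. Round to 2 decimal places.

Duration effect: -D_mod·Δy = -10.29 × (+0.028) = -0.288120
Convexity effect: ½·C·(Δy)² = 0.5 × 107.75 × (0.028)² = +0.0422380
ΔP/P ≈ -0.288120 + 0.0422380 = -0.245882
New price ≈ 91.33 × (1 - 0.245882) = 68.87359694.

A$68.87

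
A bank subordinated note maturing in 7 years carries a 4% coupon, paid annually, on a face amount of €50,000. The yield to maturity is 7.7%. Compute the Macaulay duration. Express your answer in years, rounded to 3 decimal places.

6.139 years

Periodic yield y = 0.077. Discount each cash flow and weight by its year:
  t   CF        PV=CF/(1+0.077)^t    t·PV
  1     2,000.00     1,857.0102     1,857.0102
  2     2,000.00     1,724.2435     3,448.4869
  3     2,000.00     1,600.9689     4,802.9066
  4     2,000.00     1,486.5078     5,946.0311
  5     2,000.00     1,380.2301     6,901.1503
  6     2,000.00     1,281.5507     7,689.3039
  7    52,000.00    30,938.0844   216,566.5911
  Σ                 40,268.5955   247,211.4801
Price P = Σ PV = 40,268.5955.
Macaulay duration = Σ(t·PV) / P = 247,211.4801 / 40,268.5955 = 6.13906 years.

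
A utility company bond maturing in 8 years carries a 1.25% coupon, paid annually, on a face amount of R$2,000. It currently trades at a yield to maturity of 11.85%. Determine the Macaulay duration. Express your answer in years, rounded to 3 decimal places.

7.459 years

Periodic yield y = 0.1185. Discount each cash flow and weight by its year:
  t   CF        PV=CF/(1+0.1185)^t    t·PV
  1        25.00        22.3514        22.3514
  2        25.00        19.9833        39.9667
  3        25.00        17.8662        53.5986
  4        25.00        15.9734        63.8934
  5        25.00        14.2810        71.4052
  6        25.00        12.7680        76.6082
  7        25.00        11.4153        79.9072
  8     2,025.00       826.6794     6,613.4353
  Σ                    941.3181     7,021.1660
Price P = Σ PV = 941.3181.
Macaulay duration = Σ(t·PV) / P = 7,021.1660 / 941.3181 = 7.45887 years.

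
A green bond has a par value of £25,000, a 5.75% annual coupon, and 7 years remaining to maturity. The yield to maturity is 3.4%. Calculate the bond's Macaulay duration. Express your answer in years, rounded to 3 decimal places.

6.034 years

Periodic yield y = 0.034. Discount each cash flow and weight by its year:
  t   CF        PV=CF/(1+0.034)^t    t·PV
  1     1,437.50     1,390.2321     1,390.2321
  2     1,437.50     1,344.5185     2,689.0370
  3     1,437.50     1,300.3080     3,900.9240
  4     1,437.50     1,257.5513     5,030.2051
  5     1,437.50     1,216.2004     6,081.0022
  6     1,437.50     1,176.2093     7,057.2560
  7    26,437.50    20,920.7193   146,445.0354
  Σ                 28,605.7390   172,593.6918
Price P = Σ PV = 28,605.7390.
Macaulay duration = Σ(t·PV) / P = 172,593.6918 / 28,605.7390 = 6.03353 years.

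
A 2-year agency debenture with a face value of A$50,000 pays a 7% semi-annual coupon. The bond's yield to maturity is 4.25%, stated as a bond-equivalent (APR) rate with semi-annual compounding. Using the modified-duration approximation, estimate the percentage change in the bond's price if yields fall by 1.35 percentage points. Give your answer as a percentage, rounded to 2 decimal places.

+2.52%

Periodic yield y = 0.02125. Modified duration first:
  t   CF        PV=CF/(1+0.02125)^t    t·PV
  1     1,750.00     1,713.5863     1,713.5863
  2     1,750.00     1,677.9303     3,355.8605
  3     1,750.00     1,643.0162     4,929.0485
  4    51,750.00    47,575.3592   190,301.4368
  Σ                 52,609.8919   200,299.9322
P = 52,609.8919; D_Mac = 3.80727 half-year periods = 1.90363 yrs; D_mod = 1.90363/(1+0.02125) = 1.86402 yrs.
ΔP/P ≈ -D_mod · Δy = -1.86402 × (-0.0135) = +0.025164 = +2.5164%.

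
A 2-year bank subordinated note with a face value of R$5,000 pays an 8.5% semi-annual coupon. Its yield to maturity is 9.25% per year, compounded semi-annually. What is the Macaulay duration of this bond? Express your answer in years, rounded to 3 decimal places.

1.880 years

Periodic yield y = 0.04625. Discount each cash flow and weight by its period:
  t   CF        PV=CF/(1+0.04625)^t    t·PV
  1       212.50       203.1063       203.1063
  2       212.50       194.1279       388.2558
  3       212.50       185.5464       556.6392
  4     5,212.50     4,350.1495    17,400.5981
  Σ                  4,932.9302    18,548.5994
Price P = Σ PV = 4,932.9302.
Macaulay duration = Σ(t·PV) / P = 18,548.5994 / 4,932.9302 = 3.76016 half-year periods.
In years: 3.76016 / 2 = 1.88008 years.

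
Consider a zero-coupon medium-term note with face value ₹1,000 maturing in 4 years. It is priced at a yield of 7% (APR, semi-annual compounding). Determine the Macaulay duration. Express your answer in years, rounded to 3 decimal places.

A zero-coupon bond has a single cash flow at maturity, so its Macaulay duration equals its maturity: 4 years.
(Equivalently: 8 semi-annual periods ÷ 2 = 4 years.)

4.000 years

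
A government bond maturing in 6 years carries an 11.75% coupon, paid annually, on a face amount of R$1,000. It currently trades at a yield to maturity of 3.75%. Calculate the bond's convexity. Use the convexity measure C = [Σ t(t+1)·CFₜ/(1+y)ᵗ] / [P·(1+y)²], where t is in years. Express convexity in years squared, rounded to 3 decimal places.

With y = 0.0375:
  t   CF        PV=CF/(1+0.0375)^t    t·PV        t(t+1)·PV
  1       117.50       113.2530       113.2530         226.5060
  2       117.50       109.1595       218.3191         654.9572
  3       117.50       105.2140       315.6420       1,262.5681
  4       117.50       101.4111       405.6444       2,028.2218
  5       117.50        97.7456       488.7281       2,932.3688
  6     1,117.50       896.0225     5,376.1348      37,632.9436
  Σ                  1,422.8057     6,917.7214      44,737.5655
P = 1,422.8057.
Convexity = Σ t(t+1)·PV / [P·(1+y)²] = 44,737.5655 / (1,422.8057 × 1.076406) = 29.21128.

29.211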